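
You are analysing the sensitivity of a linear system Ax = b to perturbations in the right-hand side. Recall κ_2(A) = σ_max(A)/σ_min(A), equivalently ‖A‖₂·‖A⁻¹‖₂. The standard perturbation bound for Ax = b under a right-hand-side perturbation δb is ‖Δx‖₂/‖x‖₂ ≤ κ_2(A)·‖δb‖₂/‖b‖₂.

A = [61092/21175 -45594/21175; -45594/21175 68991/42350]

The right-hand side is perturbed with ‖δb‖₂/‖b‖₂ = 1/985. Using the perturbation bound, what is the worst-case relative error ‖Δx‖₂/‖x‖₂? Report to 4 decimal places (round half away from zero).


form AᵀA = [232441812/17935225 -174328659/17935225; -174328659/17935225 523000377/71740900] with trace 58110705/2869636 and determinant 2916/717409
solving λ² − 58110705/2869636·λ + 2916/717409 = 0 gives λ = 81/4, 144/717409
κ = σ_max/σ_min = (9/2)/(12/847) = 317.6250
κ_2(A)·‖δb‖/‖b‖ = 0.3225

0.3225


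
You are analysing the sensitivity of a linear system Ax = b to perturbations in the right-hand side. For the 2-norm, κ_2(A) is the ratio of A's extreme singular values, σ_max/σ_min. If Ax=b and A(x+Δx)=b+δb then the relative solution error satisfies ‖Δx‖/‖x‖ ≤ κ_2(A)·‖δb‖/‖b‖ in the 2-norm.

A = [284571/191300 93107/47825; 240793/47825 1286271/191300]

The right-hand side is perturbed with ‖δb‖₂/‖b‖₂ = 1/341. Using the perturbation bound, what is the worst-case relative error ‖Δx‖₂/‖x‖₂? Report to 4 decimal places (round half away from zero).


form AᵀA = [1613889529/58553104 134488242/3659569; 134488242/3659569 2869113121/58553104] with trace 2241501325/29276552 and determinant 37515625/936849664
eigenvalues of AᵀA: λ = (tr ± √(tr²−4·det))/2 = 1225/16, 30625/58553104
κ = σ_max/σ_min = (35/4)/(175/7652) = 382.6000
κ_2(A)·‖δb‖/‖b‖ = 1.1220

1.1220


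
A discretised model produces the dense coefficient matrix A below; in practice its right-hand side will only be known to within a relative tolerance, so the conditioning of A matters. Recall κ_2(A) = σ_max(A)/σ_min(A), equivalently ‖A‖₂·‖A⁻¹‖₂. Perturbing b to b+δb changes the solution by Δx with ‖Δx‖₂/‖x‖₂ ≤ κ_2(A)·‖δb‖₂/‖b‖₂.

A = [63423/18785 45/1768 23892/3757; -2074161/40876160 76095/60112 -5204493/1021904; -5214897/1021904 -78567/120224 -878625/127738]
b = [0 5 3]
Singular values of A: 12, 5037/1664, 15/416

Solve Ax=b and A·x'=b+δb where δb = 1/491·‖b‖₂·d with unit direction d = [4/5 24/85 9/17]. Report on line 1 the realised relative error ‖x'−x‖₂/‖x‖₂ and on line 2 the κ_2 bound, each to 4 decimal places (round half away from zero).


σ_max = 12, σ_min = 15/416
κ = σ_max/σ_min = 12/(15/416) = 332.8000
worst-case relative error ≤ 332.8000 × 1/491 = 0.6778
solve Ax = b  →  x = [-33.9320 73.8781 17.7193]
‖b‖₂ = 5.8310 and ‖x‖₂ = 83.2066
re-solving with b+δb shifts x by Δx of norm 0.3294
relative error = 0.0040
tightness: 0.0040 against a bound of 0.6778 (unrounded ratio ≈ 0.0058)

0.0040
0.6778


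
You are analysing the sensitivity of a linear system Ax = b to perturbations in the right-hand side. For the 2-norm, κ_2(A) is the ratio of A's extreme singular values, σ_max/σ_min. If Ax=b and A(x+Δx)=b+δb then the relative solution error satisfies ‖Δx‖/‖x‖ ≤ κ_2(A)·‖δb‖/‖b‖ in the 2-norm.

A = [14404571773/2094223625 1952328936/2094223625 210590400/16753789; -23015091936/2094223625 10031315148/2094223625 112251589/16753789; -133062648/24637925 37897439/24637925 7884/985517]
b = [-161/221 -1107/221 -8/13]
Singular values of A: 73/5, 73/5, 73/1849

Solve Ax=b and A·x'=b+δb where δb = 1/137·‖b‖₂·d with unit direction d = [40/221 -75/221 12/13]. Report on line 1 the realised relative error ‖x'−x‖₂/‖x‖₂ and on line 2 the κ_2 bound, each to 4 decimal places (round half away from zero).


largest singular value 73/5, smallest 73/1849
κ = σ_max/σ_min = (73/5)/(73/1849) = 369.8000
κ_2(A)·‖δb‖/‖b‖ = 2.6993
solve Ax = b  →  x = [-6.6687 -23.8426 5.3595]
‖b‖₂ = 5.0990 and ‖x‖₂ = 25.3311
Δx = A⁻¹·δb where δb = 1/137·5.0990·d; ‖Δx‖ = 0.9427
dividing the unrounded norms, ‖Δx‖/‖x‖ = 0.0372
so the bound overstates the realised error by a factor of ≈ 72.5304 (computed from the unrounded values)

0.0372
2.6993


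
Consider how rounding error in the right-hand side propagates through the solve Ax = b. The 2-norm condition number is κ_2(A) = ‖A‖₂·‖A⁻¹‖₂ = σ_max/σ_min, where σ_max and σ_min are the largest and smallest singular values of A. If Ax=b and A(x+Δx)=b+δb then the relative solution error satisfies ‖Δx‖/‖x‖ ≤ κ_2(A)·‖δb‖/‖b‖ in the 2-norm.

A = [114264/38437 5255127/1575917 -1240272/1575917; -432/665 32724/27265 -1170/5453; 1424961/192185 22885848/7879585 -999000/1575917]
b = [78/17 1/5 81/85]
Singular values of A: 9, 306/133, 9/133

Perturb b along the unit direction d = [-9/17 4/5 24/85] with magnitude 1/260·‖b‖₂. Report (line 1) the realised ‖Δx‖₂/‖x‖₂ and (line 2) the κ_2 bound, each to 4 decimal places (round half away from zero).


0.0090
0.5115

from the listed singular values, σ₁ = 9, σ_n = 9/133
κ_2(A) = 9 / (9/133) = 133.0000
worst-case relative error ≤ 133.0000 × 1/260 = 0.5115
solve Ax = b  →  x = [-0.3195 -5.2123 -29.1217]
‖b‖₂ = 4.6904 and ‖x‖₂ = 29.5862
re-solving with b+δb shifts x by Δx of norm 0.2666
relative error = 0.0090
realised/bound (from unrounded values) ≈ 0.0176


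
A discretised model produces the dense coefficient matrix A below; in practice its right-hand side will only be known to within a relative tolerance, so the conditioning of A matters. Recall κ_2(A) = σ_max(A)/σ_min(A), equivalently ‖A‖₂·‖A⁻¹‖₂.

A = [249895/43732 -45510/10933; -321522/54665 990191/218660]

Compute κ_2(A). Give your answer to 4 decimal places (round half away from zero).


75.4000

form AᵀA = [3823079809/56851600 -179157618/3553225; -179157618/3553225 2150942041/56851600] with trace 119480437/1137032 and determinant 70644025/36385024
solving λ² − 119480437/1137032·λ + 70644025/36385024 = 0 gives λ = 1681/16, 42025/2274064
σ_max=√(1681/16)=(41/4), σ_min=√(42025/2274064)=(205/1508) → κ = 75.4000


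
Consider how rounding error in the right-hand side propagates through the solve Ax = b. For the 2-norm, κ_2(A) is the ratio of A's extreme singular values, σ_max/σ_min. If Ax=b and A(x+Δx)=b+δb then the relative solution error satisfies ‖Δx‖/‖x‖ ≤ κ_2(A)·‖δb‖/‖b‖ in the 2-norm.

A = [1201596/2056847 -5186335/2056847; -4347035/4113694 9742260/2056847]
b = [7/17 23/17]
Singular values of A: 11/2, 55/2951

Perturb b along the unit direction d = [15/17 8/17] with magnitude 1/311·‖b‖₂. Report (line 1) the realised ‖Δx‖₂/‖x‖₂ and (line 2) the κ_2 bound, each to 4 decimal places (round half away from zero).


0.0045
0.9489

σ_max = 11/2, σ_min = 55/2951
condition number: (11/2) ÷ (55/2951) = 295.1000
perturbation bound = 295.1000·1/311 = 0.9489
solve Ax = b  →  x = [52.3060 11.9552]
‖b‖ = 1.4142, ‖x‖ = 53.6549
re-solving with b+δb shifts x by Δx of norm 0.2440
relative error = 0.0045
tightness: 0.0045 against a bound of 0.9489 (unrounded ratio ≈ 0.0048)


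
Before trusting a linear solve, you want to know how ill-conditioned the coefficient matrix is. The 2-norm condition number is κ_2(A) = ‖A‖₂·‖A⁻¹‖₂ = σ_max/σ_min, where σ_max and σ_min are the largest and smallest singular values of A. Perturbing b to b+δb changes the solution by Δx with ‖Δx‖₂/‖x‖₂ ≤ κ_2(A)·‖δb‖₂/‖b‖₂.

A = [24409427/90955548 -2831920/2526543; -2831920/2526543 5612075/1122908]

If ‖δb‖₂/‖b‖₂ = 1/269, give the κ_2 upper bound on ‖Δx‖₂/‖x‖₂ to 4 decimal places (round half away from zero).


1.2069

M = AᵀA = [6537443899609/4921422791184 -201733237160/34176547161; -201733237160/34176547161 1593957516025/60758306064]. tr(M)=40347413057/1463837832, det(M)=37515625/5204756736
λ_max, λ_min = (40347413057/1463837832 ± √25435186859408003041/33481581224913441)/2 = 441/16, 765625/2927675664
κ = σ_max/σ_min = (21/4)/(875/54108) = 324.6480
bound on ‖Δx‖/‖x‖: κ·ε = 324.6480·1/269 = 1.2069


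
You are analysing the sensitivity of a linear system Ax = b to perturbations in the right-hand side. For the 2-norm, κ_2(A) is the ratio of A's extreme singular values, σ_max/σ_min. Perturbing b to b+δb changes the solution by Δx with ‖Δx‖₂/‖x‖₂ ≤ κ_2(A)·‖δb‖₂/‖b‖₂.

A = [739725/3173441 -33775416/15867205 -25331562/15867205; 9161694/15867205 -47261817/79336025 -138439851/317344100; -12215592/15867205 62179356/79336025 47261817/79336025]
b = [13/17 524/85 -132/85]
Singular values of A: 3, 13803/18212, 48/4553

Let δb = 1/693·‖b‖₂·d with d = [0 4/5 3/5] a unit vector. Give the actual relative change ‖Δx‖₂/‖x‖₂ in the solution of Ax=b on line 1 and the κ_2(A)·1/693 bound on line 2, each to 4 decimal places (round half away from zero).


from the listed singular values, σ₁ = 3, σ_n = 48/4553
κ_2(A) = 3 / (48/4553) = 284.5625
bound on ‖Δx‖/‖x‖: κ·ε = 284.5625·1/693 = 0.4106
solve Ax = b  →  x = [5.3685 -227.5037 303.6431]
‖b‖₂ = 6.4031 and ‖x‖₂ = 379.4547
re-solving with b+δb shifts x by Δx of norm 0.8764
relative error = 0.0023
so the bound overstates the realised error by a factor of ≈ 177.7826 (computed from the unrounded values)

0.0023
0.4106


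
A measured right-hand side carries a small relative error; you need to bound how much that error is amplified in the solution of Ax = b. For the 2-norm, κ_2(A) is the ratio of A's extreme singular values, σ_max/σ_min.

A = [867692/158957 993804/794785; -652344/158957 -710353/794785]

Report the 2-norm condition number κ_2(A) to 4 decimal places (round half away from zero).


M = AᵀA = [1178442101200/25267327849 265142059560/25267327849; 265142059560/25267327849 59689911001/25267327849]. tr(M)=736544921/15031129, det(M)=960400/15031129
solving λ² − 736544921/15031129·λ + 960400/15031129 = 0 gives λ = 49, 19600/15031129
κ_2(A) = √(λ_max/λ_min) = √(49 / (19600/15031129)) = 193.8500

193.8500


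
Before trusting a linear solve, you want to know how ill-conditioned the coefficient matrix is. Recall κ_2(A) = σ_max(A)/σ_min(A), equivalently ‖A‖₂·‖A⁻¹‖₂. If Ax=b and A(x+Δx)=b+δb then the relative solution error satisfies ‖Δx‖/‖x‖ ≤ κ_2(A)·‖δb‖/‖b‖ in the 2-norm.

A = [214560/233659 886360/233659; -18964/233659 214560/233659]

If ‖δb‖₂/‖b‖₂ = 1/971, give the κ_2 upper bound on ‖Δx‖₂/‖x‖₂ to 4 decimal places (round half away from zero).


0.0143

form AᵀA = [27600016/32478601 110712960/32478601; 110712960/32478601 494747200/32478601] with trace 310736/19321 and determinant 25600/19321
solving λ² − 310736/19321·λ + 25600/19321 = 0 gives λ = 16, 1600/19321
σ_max=√16=4, σ_min=√(1600/19321)=(40/139) → κ = 13.9000
bound on ‖Δx‖/‖x‖: κ·ε = 13.9000·1/971 = 0.0143


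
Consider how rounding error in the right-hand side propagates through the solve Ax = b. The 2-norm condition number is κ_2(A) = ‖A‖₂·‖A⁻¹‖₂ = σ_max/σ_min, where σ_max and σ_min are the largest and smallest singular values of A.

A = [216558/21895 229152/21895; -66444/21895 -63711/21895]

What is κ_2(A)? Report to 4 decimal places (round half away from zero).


75.5000

AᵀA = [2052486900/19175641 2154316500/19175641; 2154316500/19175641 2262789225/19175641]; tr = 5131125/22801, det = 202500/22801
solving λ² − 5131125/22801·λ + 202500/22801 = 0 gives λ = 225, 900/22801
κ = σ_max/σ_min = 15/(30/151) = 75.5000


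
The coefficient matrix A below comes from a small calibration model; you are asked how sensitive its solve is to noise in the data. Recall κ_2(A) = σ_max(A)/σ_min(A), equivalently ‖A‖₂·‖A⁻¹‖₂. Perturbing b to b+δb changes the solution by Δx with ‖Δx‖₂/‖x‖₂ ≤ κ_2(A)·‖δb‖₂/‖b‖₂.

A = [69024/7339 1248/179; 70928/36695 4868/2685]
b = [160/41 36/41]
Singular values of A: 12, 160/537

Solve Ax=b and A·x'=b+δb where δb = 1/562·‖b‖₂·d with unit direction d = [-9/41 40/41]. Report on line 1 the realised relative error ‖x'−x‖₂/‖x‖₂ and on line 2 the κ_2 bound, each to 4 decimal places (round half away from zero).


0.0717
0.0717

largest singular value 12, smallest 160/537
condition number: 12 ÷ (160/537) = 40.2750
κ_2(A)·‖δb‖/‖b‖ = 0.0717
solve Ax = b  →  x = [0.2667 0.2000]
‖b‖ = 4.0000, ‖x‖ = 0.3333
re-solving with b+δb shifts x by Δx of norm 0.0239
dividing the unrounded norms, ‖Δx‖/‖x‖ = 0.0717
so the bound is sharp here: realised error equals the bound


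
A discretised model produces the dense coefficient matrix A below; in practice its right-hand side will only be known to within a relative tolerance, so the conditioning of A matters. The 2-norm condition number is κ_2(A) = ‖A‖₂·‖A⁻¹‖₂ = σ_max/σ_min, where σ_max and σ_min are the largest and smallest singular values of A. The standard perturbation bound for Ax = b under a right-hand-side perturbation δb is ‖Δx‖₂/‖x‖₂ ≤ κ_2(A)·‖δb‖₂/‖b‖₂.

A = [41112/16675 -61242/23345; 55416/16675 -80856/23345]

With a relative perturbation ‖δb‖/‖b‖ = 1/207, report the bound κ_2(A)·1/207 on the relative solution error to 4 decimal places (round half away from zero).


0.9722

M = AᵀA = [190445184/11122225 -279939888/15571115; -279939888/15571115 411531012/21799561]. tr(M)=23329476/648025, det(M)=20736/648025
solving λ² − 23329476/648025·λ + 20736/648025 = 0 gives λ = 36, 576/648025
κ_2(A) = √(λ_max/λ_min) = √(36 / (576/648025)) = 201.2500
perturbation bound = 201.2500·1/207 = 0.9722


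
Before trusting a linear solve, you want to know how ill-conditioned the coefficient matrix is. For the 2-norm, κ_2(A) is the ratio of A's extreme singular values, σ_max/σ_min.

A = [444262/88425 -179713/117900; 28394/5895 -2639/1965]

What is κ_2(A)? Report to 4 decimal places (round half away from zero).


88.4250

M = AᵀA = [378768052744/7818980625 -73639123103/5212653750; -73639123103/5212653750 57368317969/13900410000]. tr(M)=10522565929/200165904, det(M)=17682025/50041476
char-poly roots: 841/16 and 84100/12510369
κ_2(A) = √(λ_max/λ_min) = √((841/16) / (84100/12510369)) = 88.4250


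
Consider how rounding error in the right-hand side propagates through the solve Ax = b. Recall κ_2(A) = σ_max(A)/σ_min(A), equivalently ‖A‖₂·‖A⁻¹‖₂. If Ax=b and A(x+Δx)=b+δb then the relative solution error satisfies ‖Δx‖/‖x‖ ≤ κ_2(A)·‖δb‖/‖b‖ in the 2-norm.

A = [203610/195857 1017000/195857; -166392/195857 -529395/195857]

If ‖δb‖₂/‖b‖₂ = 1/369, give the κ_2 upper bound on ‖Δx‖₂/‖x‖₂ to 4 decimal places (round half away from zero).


form AᵀA = [239250276/132733441 1021309560/132733441; 1021309560/132733441 4548609225/132733441] with trace 2848221/78961 and determinant 202500/78961
λ_max, λ_min = (2848221/78961 ± √8048404454841/6234839521)/2 = 36, 5625/78961
σ_max=√36=6, σ_min=√(5625/78961)=(75/281) → κ = 22.4800
worst-case relative error ≤ 22.4800 × 1/369 = 0.0609

0.0609


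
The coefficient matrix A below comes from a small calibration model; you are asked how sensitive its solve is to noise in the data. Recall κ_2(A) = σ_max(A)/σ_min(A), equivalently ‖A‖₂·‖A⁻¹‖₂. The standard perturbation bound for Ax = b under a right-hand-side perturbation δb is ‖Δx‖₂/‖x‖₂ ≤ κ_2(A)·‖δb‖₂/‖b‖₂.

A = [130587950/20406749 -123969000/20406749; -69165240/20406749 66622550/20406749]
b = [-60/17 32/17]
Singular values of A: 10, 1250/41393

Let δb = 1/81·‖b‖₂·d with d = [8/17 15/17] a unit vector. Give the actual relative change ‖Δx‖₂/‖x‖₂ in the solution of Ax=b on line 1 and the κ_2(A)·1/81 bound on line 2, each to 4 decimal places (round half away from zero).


σ_max = 10, σ_min = 1250/41393
κ_2(A) = 10 / (1250/41393) = 331.1440
perturbation bound = 331.1440·1/81 = 4.0882
solve Ax = b  →  x = [-0.2897 0.2759]
‖b‖₂ = 4.0000 and ‖x‖₂ = 0.4000
with δb = [0.0232 0.0436], A·Δx = δb → ‖Δx‖ = 1.6353
dividing the unrounded norms, ‖Δx‖/‖x‖ = 4.0882
realised/bound = 1 exactly: the bound is attained for this b and d

4.0882
4.0882


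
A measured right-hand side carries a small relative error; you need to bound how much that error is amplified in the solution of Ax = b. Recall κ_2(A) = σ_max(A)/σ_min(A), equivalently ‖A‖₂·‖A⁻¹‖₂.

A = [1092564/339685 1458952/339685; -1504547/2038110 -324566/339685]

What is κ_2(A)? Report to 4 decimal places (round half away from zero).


310.6875

form AᵀA = [5382120293/494216820 597996157/41184735; 597996157/41184735 265780372/13728245] with trace 2990042737/98843364 and determinant 234256/24710841
λ_max, λ_min = (2990042737/98843364 ± √8939985094669216225/9770010606836496)/2 = 121/4, 7744/24710841
σ_max=√(121/4)=(11/2), σ_min=√(7744/24710841)=(88/4971) → κ = 310.6875


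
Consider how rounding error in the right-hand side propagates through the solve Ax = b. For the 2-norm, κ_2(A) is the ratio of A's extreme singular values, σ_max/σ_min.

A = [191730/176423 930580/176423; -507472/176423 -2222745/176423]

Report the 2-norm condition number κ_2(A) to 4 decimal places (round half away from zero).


132.4000

form AᵀA = [1741350436/184172041 7730183160/184172041; 7730183160/184172041 34358428825/184172041] with trace 21475181/109561 and determinant 240100/109561
char-poly roots: 196 and 1225/109561
κ = σ_max/σ_min = 14/(35/331) = 132.4000


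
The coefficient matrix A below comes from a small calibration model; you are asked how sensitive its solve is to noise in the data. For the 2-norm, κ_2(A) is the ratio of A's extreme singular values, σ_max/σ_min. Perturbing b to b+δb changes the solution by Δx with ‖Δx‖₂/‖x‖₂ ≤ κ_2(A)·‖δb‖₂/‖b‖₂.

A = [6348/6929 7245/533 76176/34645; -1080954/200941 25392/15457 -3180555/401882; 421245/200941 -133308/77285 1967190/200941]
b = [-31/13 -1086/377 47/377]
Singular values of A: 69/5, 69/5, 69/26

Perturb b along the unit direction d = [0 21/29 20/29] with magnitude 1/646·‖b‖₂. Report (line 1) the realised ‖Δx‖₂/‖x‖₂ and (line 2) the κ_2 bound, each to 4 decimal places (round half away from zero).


from the listed singular values, σ₁ = 69/5, σ_n = 69/26
condition number: (69/5) ÷ (69/26) = 5.2000
bound on ‖Δx‖/‖x‖: κ·ε = 5.2000·1/646 = 0.0080
solve Ax = b  →  x = [0.7412 -0.1962 -0.1805]
2-norm of b is 3.7417; of x, 0.7877
δb = ε·‖b‖·d = [0.0000 0.0042 0.0040]; solving A·Δx = δb gives ‖Δx‖ = 0.0022
relative error = 0.0028
so the bound overstates the realised error by a factor of ≈ 2.9052 (computed from the unrounded values)

0.0028
0.0080


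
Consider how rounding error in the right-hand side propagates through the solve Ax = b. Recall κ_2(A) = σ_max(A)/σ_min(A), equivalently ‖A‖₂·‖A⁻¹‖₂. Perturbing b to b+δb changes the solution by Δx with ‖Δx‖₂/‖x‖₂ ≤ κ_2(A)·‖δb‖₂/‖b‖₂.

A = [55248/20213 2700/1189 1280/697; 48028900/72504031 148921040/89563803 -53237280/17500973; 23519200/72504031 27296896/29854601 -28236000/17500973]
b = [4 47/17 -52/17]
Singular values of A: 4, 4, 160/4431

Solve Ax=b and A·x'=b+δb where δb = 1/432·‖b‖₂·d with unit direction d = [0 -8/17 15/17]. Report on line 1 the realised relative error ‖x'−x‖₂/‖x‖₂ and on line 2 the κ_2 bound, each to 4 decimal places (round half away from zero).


0.0033
0.2564

σ_max = 4, σ_min = 160/4431
κ_2(A) = 4 / (160/4431) = 110.7750
bound on ‖Δx‖/‖x‖: κ·ε = 110.7750·1/432 = 0.2564
solve Ax = b  →  x = [78.9893 -73.8469 -24.0726]
2-norm of b is 5.7446; of x, 110.7798
Δx = A⁻¹·δb where δb = 1/432·5.7446·d; ‖Δx‖ = 0.3683
dividing the unrounded norms, ‖Δx‖/‖x‖ = 0.0033
so the bound overstates the realised error by a factor of ≈ 77.1371 (computed from the unrounded values)


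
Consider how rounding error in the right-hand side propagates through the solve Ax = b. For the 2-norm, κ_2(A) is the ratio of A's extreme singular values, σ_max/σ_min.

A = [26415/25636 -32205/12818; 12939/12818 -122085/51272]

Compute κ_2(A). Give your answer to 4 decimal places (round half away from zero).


M = AᵀA = [9621/4624 -23085/4624; -23085/4624 221625/18496]. tr(M)=260109/18496, det(M)=2025/295936
solving λ² − 260109/18496·λ + 2025/295936 = 0 gives λ = 225/16, 9/18496
κ_2(A) = √(λ_max/λ_min) = √((225/16) / (9/18496)) = 170.0000

170.0000


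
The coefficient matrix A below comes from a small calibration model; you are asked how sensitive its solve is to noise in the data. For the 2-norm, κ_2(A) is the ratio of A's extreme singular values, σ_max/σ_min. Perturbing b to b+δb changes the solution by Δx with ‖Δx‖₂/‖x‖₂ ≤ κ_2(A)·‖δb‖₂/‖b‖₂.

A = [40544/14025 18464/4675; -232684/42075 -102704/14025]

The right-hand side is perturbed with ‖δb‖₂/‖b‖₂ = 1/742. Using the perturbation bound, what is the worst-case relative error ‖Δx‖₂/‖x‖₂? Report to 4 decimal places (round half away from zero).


M = AᵀA = [47706704/1225125 21200704/408375; 21200704/408375 9423104/136125]. tr(M)=26502928/245025, det(M)=2768896/6125625
λ_max, λ_min = (26502928/245025 ± √28091865630976/2401490025)/2 = 2704/25, 1024/245025
σ_max=√(2704/25)=(52/5), σ_min=√(1024/245025)=(32/495) → κ = 160.8750
perturbation bound = 160.8750·1/742 = 0.2168

0.2168


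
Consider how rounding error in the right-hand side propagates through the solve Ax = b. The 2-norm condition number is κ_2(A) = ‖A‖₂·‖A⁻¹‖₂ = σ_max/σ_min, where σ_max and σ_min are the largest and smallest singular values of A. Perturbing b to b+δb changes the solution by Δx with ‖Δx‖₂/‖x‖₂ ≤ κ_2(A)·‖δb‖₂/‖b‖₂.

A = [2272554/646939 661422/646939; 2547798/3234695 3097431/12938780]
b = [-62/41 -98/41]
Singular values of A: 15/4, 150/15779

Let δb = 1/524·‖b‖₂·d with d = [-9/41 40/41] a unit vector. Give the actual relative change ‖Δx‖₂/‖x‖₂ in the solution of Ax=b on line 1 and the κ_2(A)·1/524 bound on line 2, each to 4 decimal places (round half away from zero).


largest singular value 15/4, smallest 150/15779
κ = σ_max/σ_min = (15/4)/(150/15779) = 394.4750
bound on ‖Δx‖/‖x‖: κ·ε = 394.4750·1/524 = 0.7528
solve Ax = b  →  x = [58.3963 -202.1205]
‖b‖₂ = 2.8284 and ‖x‖₂ = 210.3873
δb = ε·‖b‖·d = [-0.0012 0.0053]; solving A·Δx = δb gives ‖Δx‖ = 0.5678
dividing the unrounded norms, ‖Δx‖/‖x‖ = 0.0027
so the bound overstates the realised error by a factor of ≈ 278.9368 (computed from the unrounded values)

0.0027
0.7528


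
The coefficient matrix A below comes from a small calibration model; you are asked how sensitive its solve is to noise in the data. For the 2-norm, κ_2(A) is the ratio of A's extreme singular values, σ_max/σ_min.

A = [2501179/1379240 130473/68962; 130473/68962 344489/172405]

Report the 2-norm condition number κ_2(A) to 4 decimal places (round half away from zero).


AᵀA = [15535288801/2261953600 815586723/113097680; 815586723/113097680 1070476549/141372100]; tr = 7767637/537920, det = 130321/67240000
eigenvalues of AᵀA: λ = (tr ± √(tr²−4·det))/2 = 361/25, 361/2689600
σ_max=√(361/25)=(19/5), σ_min=√(361/2689600)=(19/1640) → κ = 328.0000

328.0000


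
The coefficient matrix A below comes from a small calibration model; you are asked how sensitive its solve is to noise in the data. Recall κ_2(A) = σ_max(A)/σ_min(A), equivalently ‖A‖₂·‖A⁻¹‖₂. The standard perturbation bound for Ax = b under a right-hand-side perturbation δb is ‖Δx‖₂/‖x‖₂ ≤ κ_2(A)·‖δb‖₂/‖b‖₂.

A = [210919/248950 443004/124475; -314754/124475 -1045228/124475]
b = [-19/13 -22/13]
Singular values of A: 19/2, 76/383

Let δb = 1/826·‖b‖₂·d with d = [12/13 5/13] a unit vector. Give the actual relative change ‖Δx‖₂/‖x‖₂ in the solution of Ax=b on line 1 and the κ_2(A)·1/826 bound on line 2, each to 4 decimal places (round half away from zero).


from the listed singular values, σ₁ = 19/2, σ_n = 76/383
κ = σ_max/σ_min = (19/2)/(76/383) = 47.8750
bound on ‖Δx‖/‖x‖: κ·ε = 47.8750·1/826 = 0.0580
solve Ax = b  →  x = [9.7053 -2.7211]
2-norm of b is 2.2361; of x, 10.0795
Δx = A⁻¹·δb where δb = 1/826·2.2361·d; ‖Δx‖ = 0.0136
realised ‖Δx‖/‖x‖ = 0.0014
so the bound overstates the realised error by a factor of ≈ 42.8230 (computed from the unrounded values)

0.0014
0.0580


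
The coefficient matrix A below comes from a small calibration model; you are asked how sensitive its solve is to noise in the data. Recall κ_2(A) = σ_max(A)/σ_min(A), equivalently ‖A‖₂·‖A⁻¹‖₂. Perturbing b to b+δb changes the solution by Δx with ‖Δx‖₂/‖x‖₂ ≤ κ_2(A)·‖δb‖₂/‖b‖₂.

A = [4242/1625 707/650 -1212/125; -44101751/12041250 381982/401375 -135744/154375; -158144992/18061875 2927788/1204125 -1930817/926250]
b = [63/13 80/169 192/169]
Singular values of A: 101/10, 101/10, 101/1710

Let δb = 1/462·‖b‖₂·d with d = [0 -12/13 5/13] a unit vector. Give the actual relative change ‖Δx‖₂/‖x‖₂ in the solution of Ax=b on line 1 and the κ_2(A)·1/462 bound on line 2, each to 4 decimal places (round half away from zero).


0.3701
0.3701

σ_max = 101/10, σ_min = 101/1710
condition number: (101/10) ÷ (101/1710) = 171.0000
bound on ‖Δx‖/‖x‖: κ·ε = 171.0000·1/462 = 0.3701
solve Ax = b  →  x = [0.0095 0.0832 -0.4879]
‖b‖ = 5.0000, ‖x‖ = 0.4950
re-solving with b+δb shifts x by Δx of norm 0.1832
realised ‖Δx‖/‖x‖ = 0.3701
so the bound is sharp here: realised error equals the bound


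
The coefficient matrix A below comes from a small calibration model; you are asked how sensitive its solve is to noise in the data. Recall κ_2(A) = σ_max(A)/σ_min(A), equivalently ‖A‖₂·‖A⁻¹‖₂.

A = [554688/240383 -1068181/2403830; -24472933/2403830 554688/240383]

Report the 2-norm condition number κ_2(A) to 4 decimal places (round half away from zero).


143.0000

form AᵀA = [374593888969/3437476900 -4213964736/171873845; -4213964736/171873845 18982087081/3437476900] with trace 4682641/40898 and determinant 131079601/204490000
solving λ² − 4682641/40898·λ + 131079601/204490000 = 0 gives λ = 11449/100, 11449/2044900
κ = σ_max/σ_min = (107/10)/(107/1430) = 143.0000


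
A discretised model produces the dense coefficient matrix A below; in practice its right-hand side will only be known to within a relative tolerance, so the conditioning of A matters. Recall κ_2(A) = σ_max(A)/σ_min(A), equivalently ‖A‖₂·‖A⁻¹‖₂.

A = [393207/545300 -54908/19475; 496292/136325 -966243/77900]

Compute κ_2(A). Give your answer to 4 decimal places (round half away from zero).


133.0000

M = AᵀA = [2436349633/176890000 -74528388/1579375; -74528388/1579375 584095033/3610000]. tr(M)=24845605/141512, det(M)=7890481/4528384
solving λ² − 24845605/141512·λ + 7890481/4528384 = 0 gives λ = 2809/16, 2809/283024
κ_2(A) = √(λ_max/λ_min) = √((2809/16) / (2809/283024)) = 133.0000


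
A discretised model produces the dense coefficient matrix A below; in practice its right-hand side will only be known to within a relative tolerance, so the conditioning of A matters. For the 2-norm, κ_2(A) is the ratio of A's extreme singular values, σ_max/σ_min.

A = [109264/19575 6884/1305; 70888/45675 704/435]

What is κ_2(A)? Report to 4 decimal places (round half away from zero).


75.6000

form AᵀA = [1008349504/30041361 45714880/1430541; 45714880/1430541 2074000/68121] with trace 2286544/35721 and determinant 25600/35721
char-poly roots: 64 and 400/35721
κ_2(A) = √(λ_max/λ_min) = √(64 / (400/35721)) = 75.6000


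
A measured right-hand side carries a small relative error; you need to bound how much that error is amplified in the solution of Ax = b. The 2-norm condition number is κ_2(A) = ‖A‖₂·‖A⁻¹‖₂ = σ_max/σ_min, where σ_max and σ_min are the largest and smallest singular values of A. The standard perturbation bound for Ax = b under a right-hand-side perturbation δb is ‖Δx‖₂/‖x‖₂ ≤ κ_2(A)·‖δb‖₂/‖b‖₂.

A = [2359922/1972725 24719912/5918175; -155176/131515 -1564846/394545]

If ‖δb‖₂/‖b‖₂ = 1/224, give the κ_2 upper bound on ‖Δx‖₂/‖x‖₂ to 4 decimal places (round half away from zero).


M = AᵀA = [13064375524/4627400625 134331791104/13882201875; 134331791104/13882201875 1381737485284/41646605625]. tr(M)=2398906984/66634569, det(M)=250000/7403841
solving λ² − 2398906984/66634569·λ + 250000/7403841 = 0 gives λ = 36, 62500/66634569
κ = σ_max/σ_min = 6/(250/8163) = 195.9120
bound on ‖Δx‖/‖x‖: κ·ε = 195.9120·1/224 = 0.8746

0.8746


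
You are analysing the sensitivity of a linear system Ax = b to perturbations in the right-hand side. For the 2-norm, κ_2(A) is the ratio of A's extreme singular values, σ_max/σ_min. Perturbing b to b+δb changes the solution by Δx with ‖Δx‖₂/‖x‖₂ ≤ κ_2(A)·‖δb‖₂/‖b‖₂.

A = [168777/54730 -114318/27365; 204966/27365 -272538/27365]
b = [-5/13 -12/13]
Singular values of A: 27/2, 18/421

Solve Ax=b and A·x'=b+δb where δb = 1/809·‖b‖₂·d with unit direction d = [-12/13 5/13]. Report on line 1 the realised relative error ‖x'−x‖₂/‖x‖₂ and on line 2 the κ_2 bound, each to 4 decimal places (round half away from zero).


σ_max = 27/2, σ_min = 18/421
κ_2(A) = (27/2) / (18/421) = 315.7500
perturbation bound = 315.7500·1/809 = 0.3903
solve Ax = b  →  x = [-0.0444 0.0593]
‖b‖₂ = 1.0000 and ‖x‖₂ = 0.0741
Δx = A⁻¹·δb where δb = 1/809·1.0000·d; ‖Δx‖ = 0.0289
relative error = 0.3903
realised/bound = 1 exactly: the bound is attained for this b and d

0.3903
0.3903


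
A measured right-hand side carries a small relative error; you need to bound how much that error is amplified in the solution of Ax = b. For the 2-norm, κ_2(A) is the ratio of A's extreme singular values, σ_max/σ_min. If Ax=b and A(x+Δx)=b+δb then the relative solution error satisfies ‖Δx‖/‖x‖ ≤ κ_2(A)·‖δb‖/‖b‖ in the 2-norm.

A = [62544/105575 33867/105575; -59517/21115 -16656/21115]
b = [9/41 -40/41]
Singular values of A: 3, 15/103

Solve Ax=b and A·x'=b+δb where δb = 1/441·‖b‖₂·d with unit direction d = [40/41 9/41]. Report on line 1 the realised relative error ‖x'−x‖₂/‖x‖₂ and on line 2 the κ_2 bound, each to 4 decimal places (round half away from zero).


0.0467
0.0467

from the listed singular values, σ₁ = 3, σ_n = 15/103
κ = σ_max/σ_min = 3/(15/103) = 20.6000
bound on ‖Δx‖/‖x‖: κ·ε = 20.6000·1/441 = 0.0467
solve Ax = b  →  x = [0.3200 0.0933]
2-norm of b is 1.0000; of x, 0.3333
with δb = [0.0022 0.0005], A·Δx = δb → ‖Δx‖ = 0.0156
dividing the unrounded norms, ‖Δx‖/‖x‖ = 0.0467
so the bound is sharp here: realised error equals the bound


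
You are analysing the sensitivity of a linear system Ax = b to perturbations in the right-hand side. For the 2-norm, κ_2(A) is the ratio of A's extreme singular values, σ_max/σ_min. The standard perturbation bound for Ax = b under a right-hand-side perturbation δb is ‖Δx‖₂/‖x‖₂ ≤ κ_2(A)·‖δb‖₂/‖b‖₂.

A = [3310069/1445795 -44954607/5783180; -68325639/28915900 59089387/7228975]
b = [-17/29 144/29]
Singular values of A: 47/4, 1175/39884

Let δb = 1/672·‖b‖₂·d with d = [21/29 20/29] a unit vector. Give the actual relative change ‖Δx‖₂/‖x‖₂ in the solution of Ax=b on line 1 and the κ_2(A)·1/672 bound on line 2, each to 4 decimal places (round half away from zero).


from the listed singular values, σ₁ = 47/4, σ_n = 1175/39884
κ_2(A) = (47/4) / (1175/39884) = 398.8400
perturbation bound = 398.8400·1/672 = 0.5935
solve Ax = b  →  x = [97.6629 28.8396]
2-norm of b is 5.0000; of x, 101.8321
δb = ε·‖b‖·d = [0.0054 0.0051]; solving A·Δx = δb gives ‖Δx‖ = 0.2526
realised ‖Δx‖/‖x‖ = 0.0025
tightness: 0.0025 against a bound of 0.5935 (unrounded ratio ≈ 0.0042)

0.0025
0.5935


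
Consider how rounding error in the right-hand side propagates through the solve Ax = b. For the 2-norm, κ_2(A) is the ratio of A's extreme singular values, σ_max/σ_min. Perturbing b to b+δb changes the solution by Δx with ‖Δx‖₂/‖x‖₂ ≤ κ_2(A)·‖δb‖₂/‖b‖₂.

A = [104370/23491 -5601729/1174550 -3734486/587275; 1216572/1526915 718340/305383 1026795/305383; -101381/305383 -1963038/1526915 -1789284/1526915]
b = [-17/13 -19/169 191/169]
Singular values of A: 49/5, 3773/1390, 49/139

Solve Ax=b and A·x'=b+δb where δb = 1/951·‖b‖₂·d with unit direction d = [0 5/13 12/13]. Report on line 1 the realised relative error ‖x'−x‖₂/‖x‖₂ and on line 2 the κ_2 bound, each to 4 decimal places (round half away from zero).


from the listed singular values, σ₁ = 49/5, σ_n = 49/139
κ_2(A) = (49/5) / (49/139) = 27.8000
perturbation bound = 27.8000·1/951 = 0.0292
solve Ax = b  →  x = [-0.3793 -2.2979 1.6640]
2-norm of b is 1.7321; of x, 2.8624
δb = ε·‖b‖·d = [0.0000 0.0007 0.0017]; solving A·Δx = δb gives ‖Δx‖ = 0.0052
dividing the unrounded norms, ‖Δx‖/‖x‖ = 0.0018
tightness: 0.0018 against a bound of 0.0292 (unrounded ratio ≈ 0.0617)

0.0018
0.0292


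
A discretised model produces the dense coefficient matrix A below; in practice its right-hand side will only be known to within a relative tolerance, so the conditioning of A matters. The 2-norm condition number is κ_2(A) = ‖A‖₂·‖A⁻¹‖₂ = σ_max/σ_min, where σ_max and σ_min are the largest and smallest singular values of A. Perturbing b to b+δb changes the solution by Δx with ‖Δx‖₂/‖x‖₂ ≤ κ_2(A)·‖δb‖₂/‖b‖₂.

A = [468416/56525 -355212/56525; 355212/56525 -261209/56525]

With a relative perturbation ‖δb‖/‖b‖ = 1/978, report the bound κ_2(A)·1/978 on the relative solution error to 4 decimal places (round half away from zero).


0.1445

M = AᵀA = [2764712912/25560605 -2073372444/25560605; -2073372444/25560605 1555245653/25560605]. tr(M)=863991713/5112121, det(M)=7311616/5112121
λ_max, λ_min = (863991713/5112121 ± √746332168669884225/26133781118641)/2 = 169, 43264/5112121
σ_max=√169=13, σ_min=√(43264/5112121)=(208/2261) → κ = 141.3125
bound on ‖Δx‖/‖x‖: κ·ε = 141.3125·1/978 = 0.1445


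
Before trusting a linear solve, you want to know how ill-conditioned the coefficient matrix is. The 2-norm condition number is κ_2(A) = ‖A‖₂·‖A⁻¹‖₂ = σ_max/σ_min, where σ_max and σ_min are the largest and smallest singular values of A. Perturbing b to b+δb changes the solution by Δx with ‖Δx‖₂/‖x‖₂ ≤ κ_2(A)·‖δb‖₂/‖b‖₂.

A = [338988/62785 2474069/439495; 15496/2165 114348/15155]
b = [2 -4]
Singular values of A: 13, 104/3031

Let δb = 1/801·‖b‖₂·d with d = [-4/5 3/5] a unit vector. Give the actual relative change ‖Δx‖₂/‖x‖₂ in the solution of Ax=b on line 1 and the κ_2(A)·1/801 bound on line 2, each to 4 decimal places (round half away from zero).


largest singular value 13, smallest 104/3031
condition number: 13 ÷ (104/3031) = 378.8750
worst-case relative error ≤ 378.8750 × 1/801 = 0.4730
solve Ax = b  →  x = [84.3117 -80.5093]
‖b‖ = 4.4721, ‖x‖ = 116.5770
δb = ε·‖b‖·d = [-0.0045 0.0033]; solving A·Δx = δb gives ‖Δx‖ = 0.1627
relative error = 0.0014
realised/bound (from unrounded values) ≈ 0.0030

0.0014
0.4730


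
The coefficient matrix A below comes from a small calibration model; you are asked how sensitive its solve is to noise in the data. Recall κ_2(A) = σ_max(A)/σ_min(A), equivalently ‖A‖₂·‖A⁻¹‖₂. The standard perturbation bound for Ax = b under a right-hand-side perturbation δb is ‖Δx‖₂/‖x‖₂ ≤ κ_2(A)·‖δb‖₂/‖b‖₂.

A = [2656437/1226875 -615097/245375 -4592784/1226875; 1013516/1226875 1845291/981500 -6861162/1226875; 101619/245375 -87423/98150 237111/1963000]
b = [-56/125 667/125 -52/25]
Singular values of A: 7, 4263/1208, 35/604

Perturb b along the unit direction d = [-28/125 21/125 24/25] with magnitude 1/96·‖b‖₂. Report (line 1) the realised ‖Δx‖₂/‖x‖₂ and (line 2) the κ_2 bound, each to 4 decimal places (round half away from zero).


largest singular value 7, smallest 35/604
κ = σ_max/σ_min = 7/(35/604) = 120.8000
κ_2(A)·‖δb‖/‖b‖ = 1.2583
solve Ax = b  →  x = [-15.5510 -5.5911 -5.1309]
‖b‖₂ = 5.7446 and ‖x‖₂ = 17.3038
δb = ε·‖b‖·d = [-0.0134 0.0101 0.0574]; solving A·Δx = δb gives ‖Δx‖ = 1.0327
realised ‖Δx‖/‖x‖ = 0.0597
so the bound overstates the realised error by a factor of ≈ 21.0854 (computed from the unrounded values)

0.0597
1.2583


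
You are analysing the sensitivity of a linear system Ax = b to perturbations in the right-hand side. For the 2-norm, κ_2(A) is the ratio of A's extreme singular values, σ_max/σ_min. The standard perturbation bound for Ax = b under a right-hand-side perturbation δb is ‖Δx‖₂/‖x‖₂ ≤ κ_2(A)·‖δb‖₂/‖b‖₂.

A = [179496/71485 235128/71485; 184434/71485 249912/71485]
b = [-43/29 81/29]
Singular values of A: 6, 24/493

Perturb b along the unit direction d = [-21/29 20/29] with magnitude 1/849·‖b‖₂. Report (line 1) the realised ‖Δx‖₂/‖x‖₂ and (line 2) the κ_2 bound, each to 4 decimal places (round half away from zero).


0.0012
0.1452

largest singular value 6, smallest 24/493
κ_2(A) = 6 / (24/493) = 123.2500
κ_2(A)·‖δb‖/‖b‖ = 0.1452
solve Ax = b  →  x = [-49.2000 37.1083]
‖b‖ = 3.1623, ‖x‖ = 61.6252
Δx = A⁻¹·δb where δb = 1/849·3.1623·d; ‖Δx‖ = 0.0765
dividing the unrounded norms, ‖Δx‖/‖x‖ = 0.0012
so the bound overstates the realised error by a factor of ≈ 116.9256 (computed from the unrounded values)


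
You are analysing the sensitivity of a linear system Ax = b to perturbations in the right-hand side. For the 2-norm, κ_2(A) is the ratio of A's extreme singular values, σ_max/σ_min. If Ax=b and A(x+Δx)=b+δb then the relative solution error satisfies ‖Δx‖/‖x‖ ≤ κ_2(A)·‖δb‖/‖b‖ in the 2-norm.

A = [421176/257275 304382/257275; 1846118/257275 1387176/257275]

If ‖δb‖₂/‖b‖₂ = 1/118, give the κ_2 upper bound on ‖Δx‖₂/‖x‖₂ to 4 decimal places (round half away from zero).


form AᵀA = [85319236/1575025 12797568/315005; 12797568/315005 47992996/1575025] with trace 133312232/1575025 and determinant 4477456/39375625
eigenvalues of AᵀA: λ = (tr ± √(tr²−4·det))/2 = 2116/25, 2116/1575025
κ_2(A) = √(λ_max/λ_min) = √((2116/25) / (2116/1575025)) = 251.0000
κ_2(A)·‖δb‖/‖b‖ = 2.1271

2.1271


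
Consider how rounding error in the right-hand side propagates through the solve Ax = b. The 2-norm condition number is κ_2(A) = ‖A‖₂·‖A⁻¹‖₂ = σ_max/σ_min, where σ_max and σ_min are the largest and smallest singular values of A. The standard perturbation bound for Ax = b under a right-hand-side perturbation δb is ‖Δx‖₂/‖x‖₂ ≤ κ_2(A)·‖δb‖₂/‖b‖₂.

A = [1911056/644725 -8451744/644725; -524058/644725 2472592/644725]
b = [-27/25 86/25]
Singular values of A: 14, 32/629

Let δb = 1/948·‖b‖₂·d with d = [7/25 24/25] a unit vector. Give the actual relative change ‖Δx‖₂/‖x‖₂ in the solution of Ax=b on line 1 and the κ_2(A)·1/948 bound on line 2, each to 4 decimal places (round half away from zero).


σ_max = 14, σ_min = 32/629
κ_2(A) = 14 / (32/629) = 275.1875
perturbation bound = 275.1875·1/948 = 0.2903
solve Ax = b  →  x = [57.4991 13.0837]
2-norm of b is 3.6056; of x, 58.9689
re-solving with b+δb shifts x by Δx of norm 0.0748
relative error = 0.0013
so the bound overstates the realised error by a factor of ≈ 228.9705 (computed from the unrounded values)

0.0013
0.2903
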